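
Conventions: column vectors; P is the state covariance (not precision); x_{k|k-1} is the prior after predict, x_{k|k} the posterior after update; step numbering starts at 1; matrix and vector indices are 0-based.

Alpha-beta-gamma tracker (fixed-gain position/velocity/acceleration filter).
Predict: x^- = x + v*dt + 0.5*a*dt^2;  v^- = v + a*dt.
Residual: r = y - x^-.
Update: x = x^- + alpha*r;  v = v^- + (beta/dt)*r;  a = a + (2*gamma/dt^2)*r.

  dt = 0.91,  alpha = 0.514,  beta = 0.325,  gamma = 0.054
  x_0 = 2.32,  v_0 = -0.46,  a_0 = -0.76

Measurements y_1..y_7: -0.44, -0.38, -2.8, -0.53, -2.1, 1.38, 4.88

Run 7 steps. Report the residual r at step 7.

resid = 4.3657

step 1: x_pred=1.5867  r=-2.0267  x^+=0.5450  v^+=-1.8754  a^+=-1.0243
step 2: x_pred=-1.5858  r=1.2058  x^+=-0.9660  v^+=-2.3769  a^+=-0.8671
step 3: x_pred=-3.4880  r=0.6880  x^+=-3.1344  v^+=-2.9202  a^+=-0.7773
step 4: x_pred=-6.1137  r=5.5837  x^+=-3.2437  v^+=-1.6335  a^+=-0.0491
step 5: x_pred=-4.7504  r=2.6504  x^+=-3.3881  v^+=-0.7316  a^+=0.2965
step 6: x_pred=-3.9311  r=5.3111  x^+=-1.2012  v^+=1.4351  a^+=0.9892
step 7: x_pred=0.5143  r=4.3657  x^+=2.7583  v^+=3.8944  a^+=1.5586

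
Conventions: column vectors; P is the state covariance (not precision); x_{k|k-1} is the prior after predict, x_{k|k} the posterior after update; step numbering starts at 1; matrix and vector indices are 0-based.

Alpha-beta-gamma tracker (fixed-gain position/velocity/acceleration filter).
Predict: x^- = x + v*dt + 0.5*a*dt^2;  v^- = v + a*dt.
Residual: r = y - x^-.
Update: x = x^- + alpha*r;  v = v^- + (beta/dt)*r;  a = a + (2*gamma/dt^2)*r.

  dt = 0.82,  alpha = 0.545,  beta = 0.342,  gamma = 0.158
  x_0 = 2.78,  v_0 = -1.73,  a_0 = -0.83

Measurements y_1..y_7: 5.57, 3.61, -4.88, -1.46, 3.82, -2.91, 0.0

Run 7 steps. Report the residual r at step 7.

step 1: x_pred=1.0824  r=4.4876  x^+=3.5281  v^+=-0.5389  a^+=1.2790
step 2: x_pred=3.5162  r=0.0938  x^+=3.5673  v^+=0.5490  a^+=1.3231
step 3: x_pred=4.4623  r=-9.3423  x^+=-0.6292  v^+=-2.2625  a^+=-3.0674
step 4: x_pred=-3.5158  r=2.0558  x^+=-2.3954  v^+=-3.9204  a^+=-2.1013
step 5: x_pred=-6.3165  r=10.1365  x^+=-0.7921  v^+=-1.4158  a^+=2.6625
step 6: x_pred=-1.0579  r=-1.8521  x^+=-2.0673  v^+=-0.0050  a^+=1.7921
step 7: x_pred=-1.4689  r=1.4689  x^+=-0.6683  v^+=2.0772  a^+=2.4824

resid = 1.4689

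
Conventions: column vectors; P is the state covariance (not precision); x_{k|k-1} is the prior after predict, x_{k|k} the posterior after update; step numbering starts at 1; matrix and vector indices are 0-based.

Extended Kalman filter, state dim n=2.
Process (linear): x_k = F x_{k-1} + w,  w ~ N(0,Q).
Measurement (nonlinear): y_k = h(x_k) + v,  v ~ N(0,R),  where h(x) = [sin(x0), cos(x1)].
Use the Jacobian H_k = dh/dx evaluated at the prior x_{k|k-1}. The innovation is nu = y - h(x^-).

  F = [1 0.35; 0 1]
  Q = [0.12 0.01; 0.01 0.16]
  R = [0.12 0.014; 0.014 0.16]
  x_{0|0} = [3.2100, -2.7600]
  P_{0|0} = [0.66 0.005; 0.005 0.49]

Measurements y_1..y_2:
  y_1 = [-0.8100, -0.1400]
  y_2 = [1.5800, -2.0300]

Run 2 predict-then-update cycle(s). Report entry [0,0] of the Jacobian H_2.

H_jac[0,0] = -0.8903

step 1: x^-=[2.2440, -2.7600]  P^-=[0.8435 0.1865; 0.1865 0.6500]  H_jac=[-0.6235 0.0000; 0.0000 0.3724]  S=[0.4479 -0.0293; -0.0293 0.2501]  K=[-1.1649 0.1412; -0.1978 0.9445]  nu=[-1.5918, 0.7881]  x^+=[4.2096, -1.7008]  P^+=[0.2210 0.0169; 0.0169 0.3984]
step 2: x^-=[3.6144, -1.7008]  P^-=[0.4016 0.1663; 0.1663 0.5584]  H_jac=[-0.8903 0.0000; 0.0000 0.9916]  S=[0.4384 -0.1328; -0.1328 0.7090]  K=[-0.7901 0.0846; -0.1072 0.7608]  nu=[2.0354, -1.9004]  x^+=[1.8455, -3.3649]  P^+=[0.1052 0.0025; 0.0025 0.1213]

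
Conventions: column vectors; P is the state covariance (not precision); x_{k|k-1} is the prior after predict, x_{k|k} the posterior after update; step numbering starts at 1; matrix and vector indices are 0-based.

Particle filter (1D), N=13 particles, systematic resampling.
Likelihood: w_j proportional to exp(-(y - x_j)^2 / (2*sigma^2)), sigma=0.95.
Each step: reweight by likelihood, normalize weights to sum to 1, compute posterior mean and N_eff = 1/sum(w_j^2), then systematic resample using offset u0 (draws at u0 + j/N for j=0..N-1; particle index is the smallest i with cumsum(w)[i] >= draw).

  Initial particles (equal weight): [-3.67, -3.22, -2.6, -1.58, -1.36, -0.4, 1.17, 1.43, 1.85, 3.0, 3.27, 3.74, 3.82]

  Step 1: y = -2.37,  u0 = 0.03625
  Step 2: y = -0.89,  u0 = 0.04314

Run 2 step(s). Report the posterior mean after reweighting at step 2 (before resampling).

step 1: w=[0.1144, 0.1955, 0.2834, 0.2065, 0.1658, 0.0340, 0.0003, 0.0001, 0.0000, 0.0000, 0.0000, 0.0000, 0.0000]  mean=-2.3511  Neff=4.9283  idx=[0, 0, 1, 1, 2, 2, 2, 2, 3, 3, 4, 4, 4]
step 2: w=[0.0027, 0.0027, 0.0097, 0.0097, 0.0387, 0.0387, 0.0387, 0.0387, 0.1504, 0.1504, 0.1732, 0.1732, 0.1732]  mean=-1.6668  Neff=7.0717  idx=[4, 6, 8, 8, 9, 9, 10, 10, 11, 11, 11, 12, 12]

post_mean = -1.6668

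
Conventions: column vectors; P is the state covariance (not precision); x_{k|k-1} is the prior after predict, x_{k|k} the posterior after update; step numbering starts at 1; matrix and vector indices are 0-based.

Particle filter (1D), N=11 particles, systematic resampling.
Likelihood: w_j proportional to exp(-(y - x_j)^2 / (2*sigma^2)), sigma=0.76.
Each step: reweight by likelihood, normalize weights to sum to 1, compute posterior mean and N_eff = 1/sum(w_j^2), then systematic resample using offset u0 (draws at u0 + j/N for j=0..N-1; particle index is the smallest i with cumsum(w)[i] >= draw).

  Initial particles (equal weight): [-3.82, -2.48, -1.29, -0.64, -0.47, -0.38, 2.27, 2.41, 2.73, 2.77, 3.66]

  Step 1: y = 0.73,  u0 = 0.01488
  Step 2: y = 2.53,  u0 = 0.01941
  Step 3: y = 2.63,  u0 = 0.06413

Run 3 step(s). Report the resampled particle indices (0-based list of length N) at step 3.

step 1: w=[0.0000, 0.0001, 0.0258, 0.1739, 0.2539, 0.3039, 0.1133, 0.0767, 0.0277, 0.0241, 0.0005]  mean=0.2066  Neff=4.8119  idx=[2, 3, 3, 4, 4, 5, 5, 5, 5, 6, 7]
step 2: w=[0.0000, 0.0001, 0.0001, 0.0002, 0.0002, 0.0003, 0.0003, 0.0003, 0.0003, 0.4875, 0.5105]  mean=2.3362  Neff=2.0068  idx=[9, 9, 9, 9, 9, 9, 10, 10, 10, 10, 10]
step 3: w=[0.0880, 0.0880, 0.0880, 0.0880, 0.0880, 0.0880, 0.0944, 0.0944, 0.0944, 0.0944, 0.0944]  mean=2.3361  Neff=10.9865  idx=[0, 1, 2, 3, 4, 5, 6, 7, 8, 9, 10]

resampled_idx = [0, 1, 2, 3, 4, 5, 6, 7, 8, 9, 10]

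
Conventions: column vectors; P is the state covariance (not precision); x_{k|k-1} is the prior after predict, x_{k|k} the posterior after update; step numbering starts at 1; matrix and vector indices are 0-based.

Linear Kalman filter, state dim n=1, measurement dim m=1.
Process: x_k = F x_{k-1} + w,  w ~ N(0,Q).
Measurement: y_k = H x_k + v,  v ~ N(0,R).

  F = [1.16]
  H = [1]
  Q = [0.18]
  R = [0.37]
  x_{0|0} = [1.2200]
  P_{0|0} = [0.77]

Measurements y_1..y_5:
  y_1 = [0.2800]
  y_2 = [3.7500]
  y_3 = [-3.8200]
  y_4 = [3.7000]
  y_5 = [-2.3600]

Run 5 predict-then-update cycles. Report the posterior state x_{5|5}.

x_post = [-0.4753]

step 1: x^-=[1.4152]  P^-=[1.2161]  S=[1.5861]  K=[0.7667]  nu=[-1.1352]  x^+=[0.5448]  P^+=[0.2837]
step 2: x^-=[0.6320]  P^-=[0.5617]  S=[0.9317]  K=[0.6029]  nu=[3.1180]  x^+=[2.5118]  P^+=[0.2231]
step 3: x^-=[2.9137]  P^-=[0.4802]  S=[0.8502]  K=[0.5648]  nu=[-6.7337]  x^+=[-0.8894]  P^+=[0.2090]
step 4: x^-=[-1.0317]  P^-=[0.4612]  S=[0.8312]  K=[0.5549]  nu=[4.7317]  x^+=[1.5937]  P^+=[0.2053]
step 5: x^-=[1.8487]  P^-=[0.4562]  S=[0.8262]  K=[0.5522]  nu=[-4.2087]  x^+=[-0.4753]  P^+=[0.2043]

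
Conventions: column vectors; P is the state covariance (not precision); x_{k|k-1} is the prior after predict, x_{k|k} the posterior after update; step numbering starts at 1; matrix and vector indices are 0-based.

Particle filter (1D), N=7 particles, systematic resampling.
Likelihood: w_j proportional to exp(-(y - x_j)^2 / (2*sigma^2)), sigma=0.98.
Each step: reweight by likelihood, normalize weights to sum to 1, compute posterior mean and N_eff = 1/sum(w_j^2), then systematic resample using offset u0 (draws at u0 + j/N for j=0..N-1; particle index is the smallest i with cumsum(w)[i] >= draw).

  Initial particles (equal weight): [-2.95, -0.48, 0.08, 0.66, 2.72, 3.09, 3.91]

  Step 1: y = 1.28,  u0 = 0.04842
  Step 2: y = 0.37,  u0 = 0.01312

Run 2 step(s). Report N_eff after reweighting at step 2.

step 1: w=[0.0000, 0.0978, 0.2317, 0.4014, 0.1666, 0.0891, 0.0134]  mean=1.0172  Neff=3.8423  idx=[1, 2, 3, 3, 3, 4, 5]
step 2: w=[0.1495, 0.2084, 0.2084, 0.2084, 0.2084, 0.0123, 0.0046]  mean=0.4053  Neff=5.0957  idx=[0, 1, 1, 2, 3, 3, 4]

N_eff = 5.0957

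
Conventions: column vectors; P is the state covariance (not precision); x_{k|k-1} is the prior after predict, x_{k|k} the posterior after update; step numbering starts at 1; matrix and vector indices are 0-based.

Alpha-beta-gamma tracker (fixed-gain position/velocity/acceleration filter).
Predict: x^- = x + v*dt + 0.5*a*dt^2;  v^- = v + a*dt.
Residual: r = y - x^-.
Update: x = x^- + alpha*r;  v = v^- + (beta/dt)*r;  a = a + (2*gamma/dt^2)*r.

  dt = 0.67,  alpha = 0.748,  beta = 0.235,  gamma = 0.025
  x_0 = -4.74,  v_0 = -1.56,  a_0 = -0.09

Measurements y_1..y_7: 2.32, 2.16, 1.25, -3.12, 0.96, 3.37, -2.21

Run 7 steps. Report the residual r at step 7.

resid = -6.3606

step 1: x_pred=-5.8054  r=8.1254  x^+=0.2724  v^+=1.2297  a^+=0.8150
step 2: x_pred=1.2792  r=0.8808  x^+=1.9380  v^+=2.0847  a^+=0.9131
step 3: x_pred=3.5397  r=-2.2897  x^+=1.8270  v^+=1.8934  a^+=0.6581
step 4: x_pred=3.2433  r=-6.3633  x^+=-1.5165  v^+=0.1024  a^+=-0.0507
step 5: x_pred=-1.4592  r=2.4192  x^+=0.3504  v^+=0.9170  a^+=0.2188
step 6: x_pred=1.0138  r=2.3562  x^+=2.7762  v^+=1.8900  a^+=0.4812
step 7: x_pred=4.1506  r=-6.3606  x^+=-0.6071  v^+=-0.0185  a^+=-0.2272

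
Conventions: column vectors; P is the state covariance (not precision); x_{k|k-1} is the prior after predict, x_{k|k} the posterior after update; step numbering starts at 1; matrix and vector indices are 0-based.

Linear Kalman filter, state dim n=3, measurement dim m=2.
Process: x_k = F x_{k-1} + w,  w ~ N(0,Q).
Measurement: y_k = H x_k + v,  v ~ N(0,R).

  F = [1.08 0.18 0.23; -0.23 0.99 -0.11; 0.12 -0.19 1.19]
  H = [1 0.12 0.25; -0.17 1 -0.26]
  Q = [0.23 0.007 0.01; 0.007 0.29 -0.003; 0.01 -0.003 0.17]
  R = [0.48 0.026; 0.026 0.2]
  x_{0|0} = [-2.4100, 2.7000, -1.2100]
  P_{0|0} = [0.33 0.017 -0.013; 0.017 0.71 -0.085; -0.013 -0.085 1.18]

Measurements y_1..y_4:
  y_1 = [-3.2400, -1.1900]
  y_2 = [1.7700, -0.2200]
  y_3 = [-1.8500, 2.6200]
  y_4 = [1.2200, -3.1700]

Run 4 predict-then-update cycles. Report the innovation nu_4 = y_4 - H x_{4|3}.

step 1: x^-=[-2.3951, 3.3604, -2.2421]  P^-=[0.6935 0.0237 0.3168; 0.0237 1.0277 -0.3955; 0.3168 -0.3955 1.9053]  S=[1.4477 -0.2515; -0.2515 1.6022]  K=[0.5310 -0.0268; 0.1598 0.7282; 0.4242 -0.5231]  nu=[-0.6876, -5.5405]  x^+=[-2.6117, -0.7841, 0.3644]  P^+=[0.2769 0.0283 -0.1045; 0.0283 0.1997 0.1733; -0.1045 0.1733 1.0948]
step 2: x^-=[-2.8780, -0.2157, 0.2693]  P^-=[0.5908 0.0292 0.2259; 0.0292 0.4577 0.0509; 0.2259 0.0509 1.6221]  S=[1.3018 -0.1535; -0.1535 0.7680]  K=[0.4916 -0.0709; 0.1453 0.6013; 0.4372 -0.4455]  nu=[4.6065, -0.4236]  x^+=[-0.5835, 0.1990, 2.4717]  P^+=[0.2617 0.0128 -0.1165; 0.0128 0.1793 0.2043; -0.1165 0.2043 1.1611]
step 3: x^-=[-0.0259, 0.0593, 2.8335]  P^-=[0.5665 0.0202 0.2351; 0.0202 0.4374 0.0846; 0.2351 0.0846 1.6982]  S=[1.2864 -0.1610; -0.1610 0.7385]  K=[0.4777 -0.0816; 0.1468 0.5899; 0.4661 -0.4358]  nu=[-2.5396, 3.2930]  x^+=[-1.5080, 1.6290, 0.2146]  P^+=[0.2554 0.0090 -0.1173; 0.0090 0.1806 0.2204; -0.1173 0.2204 1.2130]
step 4: x^-=[-1.2860, 1.9360, -0.2351]  P^-=[0.5614 0.0203 0.2509; 0.0203 0.4372 0.0966; 0.2509 0.0966 1.7643]  S=[1.2941 -0.1666; -0.1666 0.7377]  K=[0.4734 -0.0834; 0.1505 0.5879; 0.4872 -0.4387]  nu=[2.3325, -5.3857]  x^+=[0.2675, -0.8790, 3.2642]  P^+=[0.2531 0.0085 -0.1160; 0.0085 0.1824 0.2286; -0.1160 0.2286 1.2440]

innov = [2.3325, -5.3857]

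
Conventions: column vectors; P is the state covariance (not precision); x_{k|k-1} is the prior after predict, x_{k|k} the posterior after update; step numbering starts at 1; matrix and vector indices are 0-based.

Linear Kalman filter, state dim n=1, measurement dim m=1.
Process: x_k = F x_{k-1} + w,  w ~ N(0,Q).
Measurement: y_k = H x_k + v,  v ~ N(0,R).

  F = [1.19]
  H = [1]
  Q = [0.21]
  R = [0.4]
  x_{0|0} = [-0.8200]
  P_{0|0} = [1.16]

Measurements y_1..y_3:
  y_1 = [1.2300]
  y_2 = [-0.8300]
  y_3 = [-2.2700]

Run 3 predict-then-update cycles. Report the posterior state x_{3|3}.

step 1: x^-=[-0.9758]  P^-=[1.8527]  S=[2.2527]  K=[0.8224]  nu=[2.2058]  x^+=[0.8383]  P^+=[0.3290]
step 2: x^-=[0.9976]  P^-=[0.6759]  S=[1.0759]  K=[0.6282]  nu=[-1.8276]  x^+=[-0.1505]  P^+=[0.2513]
step 3: x^-=[-0.1791]  P^-=[0.5658]  S=[0.9658]  K=[0.5859]  nu=[-2.0909]  x^+=[-1.4041]  P^+=[0.2343]

x_post = [-1.4041]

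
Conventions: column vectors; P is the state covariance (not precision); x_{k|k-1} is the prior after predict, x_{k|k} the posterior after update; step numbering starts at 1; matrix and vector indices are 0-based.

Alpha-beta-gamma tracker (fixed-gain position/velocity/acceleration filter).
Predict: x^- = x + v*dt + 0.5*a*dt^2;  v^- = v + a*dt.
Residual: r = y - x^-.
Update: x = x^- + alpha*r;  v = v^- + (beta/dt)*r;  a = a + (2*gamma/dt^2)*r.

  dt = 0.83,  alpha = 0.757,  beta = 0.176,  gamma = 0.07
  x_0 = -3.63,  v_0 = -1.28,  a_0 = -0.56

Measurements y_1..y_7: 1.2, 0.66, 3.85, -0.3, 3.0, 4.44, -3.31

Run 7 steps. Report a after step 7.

step 1: x_pred=-4.8853  r=6.0853  x^+=-0.2787  v^+=-0.4544  a^+=0.6767
step 2: x_pred=-0.4228  r=1.0828  x^+=0.3969  v^+=0.3368  a^+=0.8967
step 3: x_pred=0.9853  r=2.8647  x^+=3.1539  v^+=1.6886  a^+=1.4789
step 4: x_pred=5.0648  r=-5.3648  x^+=1.0036  v^+=1.7784  a^+=0.3886
step 5: x_pred=2.6136  r=0.3864  x^+=2.9061  v^+=2.1829  a^+=0.4672
step 6: x_pred=4.8789  r=-0.4389  x^+=4.5466  v^+=2.4776  a^+=0.3780
step 7: x_pred=6.7333  r=-10.0433  x^+=-0.8695  v^+=0.6617  a^+=-1.6630

a_post = -1.6630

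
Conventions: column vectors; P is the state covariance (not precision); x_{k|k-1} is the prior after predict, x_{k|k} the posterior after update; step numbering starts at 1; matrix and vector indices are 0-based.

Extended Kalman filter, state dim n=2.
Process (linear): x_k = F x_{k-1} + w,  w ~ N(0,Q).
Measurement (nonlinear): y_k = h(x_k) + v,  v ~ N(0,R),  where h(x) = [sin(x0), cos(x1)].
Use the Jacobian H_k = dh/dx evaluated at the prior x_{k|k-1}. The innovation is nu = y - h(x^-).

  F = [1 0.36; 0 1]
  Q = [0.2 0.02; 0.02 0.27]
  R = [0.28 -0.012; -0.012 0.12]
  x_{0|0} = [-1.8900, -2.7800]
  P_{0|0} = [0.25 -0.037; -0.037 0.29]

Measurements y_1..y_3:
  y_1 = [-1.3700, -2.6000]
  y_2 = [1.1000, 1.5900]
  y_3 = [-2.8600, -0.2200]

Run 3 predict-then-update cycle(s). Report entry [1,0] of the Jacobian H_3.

H_jac[1,0] = 0.0000

step 1: x^-=[-2.8908, -2.7800]  P^-=[0.4609 0.0874; 0.0874 0.5600]  H_jac=[-0.9687 0.0000; 0.0000 0.3538]  S=[0.7126 -0.0420; -0.0420 0.1901]  K=[-0.6252 0.0247; -0.0582 1.0294]  nu=[-1.1218, -1.6647]  x^+=[-2.2305, -4.4282]  P^+=[0.1810 0.0296; 0.0296 0.3511]
step 2: x^-=[-3.8247, -4.4282]  P^-=[0.4478 0.1760; 0.1760 0.6211]  H_jac=[-0.7756 0.0000; 0.0000 -0.9599]  S=[0.5494 0.1190; 0.1190 0.6923]  K=[-0.6018 -0.1405; -0.0643 -0.8502]  nu=[0.4688, 1.8703]  x^+=[-4.3697, -6.0485]  P^+=[0.2151 0.0100; 0.0100 0.1055]
step 3: x^-=[-6.5471, -6.0485]  P^-=[0.4360 0.0680; 0.0680 0.3755]  H_jac=[0.9654 0.0000; 0.0000 -0.2326]  S=[0.6863 -0.0273; -0.0273 0.1403]  K=[0.6135 0.0065; 0.0715 -0.6085]  nu=[-2.5991, -1.1926]  x^+=[-8.1494, -5.5086]  P^+=[0.1779 0.0283; 0.0283 0.3176]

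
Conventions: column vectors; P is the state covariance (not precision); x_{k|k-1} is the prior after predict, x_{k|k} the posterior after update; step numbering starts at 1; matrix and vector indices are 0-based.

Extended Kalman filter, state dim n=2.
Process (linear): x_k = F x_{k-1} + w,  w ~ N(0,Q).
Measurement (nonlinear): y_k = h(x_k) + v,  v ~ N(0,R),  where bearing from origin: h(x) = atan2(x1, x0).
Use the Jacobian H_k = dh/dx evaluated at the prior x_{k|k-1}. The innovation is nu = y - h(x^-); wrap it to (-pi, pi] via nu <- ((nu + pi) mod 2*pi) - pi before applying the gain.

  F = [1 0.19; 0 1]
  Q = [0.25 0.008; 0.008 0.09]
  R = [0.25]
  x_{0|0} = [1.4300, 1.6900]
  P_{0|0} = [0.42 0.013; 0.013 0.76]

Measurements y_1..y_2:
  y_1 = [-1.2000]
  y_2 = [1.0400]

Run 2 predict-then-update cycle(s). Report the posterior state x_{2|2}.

step 1: x^-=[1.7511, 1.6900]  P^-=[0.7024 0.1654; 0.1654 0.8500]  H_jac=[-0.2854 0.2957]  S=[0.3536]  K=[-0.4285; 0.5773]  nu=[-1.9676]  x^+=[2.5943, 0.5541]  P^+=[0.6374 0.2529; 0.2529 0.7322]
step 2: x^-=[2.6996, 0.5541]  P^-=[1.0100 0.4000; 0.4000 0.8222]  H_jac=[-0.0730 0.3555]  S=[0.3385]  K=[0.2023; 0.7771]  nu=[0.8376]  x^+=[2.8690, 1.2050]  P^+=[0.9961 0.3468; 0.3468 0.6177]

x_post = [2.8690, 1.2050]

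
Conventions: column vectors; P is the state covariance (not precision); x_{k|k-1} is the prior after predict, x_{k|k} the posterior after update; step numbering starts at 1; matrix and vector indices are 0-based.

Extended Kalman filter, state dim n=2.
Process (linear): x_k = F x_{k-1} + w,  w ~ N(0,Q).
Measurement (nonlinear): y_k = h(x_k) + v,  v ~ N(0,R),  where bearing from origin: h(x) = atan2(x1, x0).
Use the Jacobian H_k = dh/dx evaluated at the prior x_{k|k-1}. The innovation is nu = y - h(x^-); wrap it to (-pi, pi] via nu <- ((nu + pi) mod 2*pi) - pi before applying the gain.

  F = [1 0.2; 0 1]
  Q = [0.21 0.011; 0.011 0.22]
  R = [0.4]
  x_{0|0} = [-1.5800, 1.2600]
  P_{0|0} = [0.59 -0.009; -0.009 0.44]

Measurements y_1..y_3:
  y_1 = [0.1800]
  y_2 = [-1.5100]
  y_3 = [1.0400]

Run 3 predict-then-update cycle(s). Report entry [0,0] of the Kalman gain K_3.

K[0,0] = -0.2417

step 1: x^-=[-1.3280, 1.2600]  P^-=[0.8140 0.0900; 0.0900 0.6600]  H_jac=[-0.3760 -0.3963]  S=[0.6455]  K=[-0.5294; -0.4576]  nu=[-2.2025]  x^+=[-0.1621, 2.2678]  P^+=[0.6331 -0.0664; -0.0664 0.5248]
step 2: x^-=[0.2914, 2.2678]  P^-=[0.8376 0.0496; 0.0496 0.7448]  H_jac=[-0.4338 0.0557]  S=[0.5575]  K=[-0.6467; 0.0359]  nu=[-2.9530]  x^+=[2.2012, 2.1618]  P^+=[0.6044 0.0625; 0.0625 0.7441]
step 3: x^-=[2.6336, 2.1618]  P^-=[0.8692 0.2224; 0.2224 0.9641]  H_jac=[-0.1862 0.2269]  S=[0.4610]  K=[-0.2417; 0.3846]  nu=[0.3527]  x^+=[2.5483, 2.2975]  P^+=[0.8422 0.2652; 0.2652 0.8959]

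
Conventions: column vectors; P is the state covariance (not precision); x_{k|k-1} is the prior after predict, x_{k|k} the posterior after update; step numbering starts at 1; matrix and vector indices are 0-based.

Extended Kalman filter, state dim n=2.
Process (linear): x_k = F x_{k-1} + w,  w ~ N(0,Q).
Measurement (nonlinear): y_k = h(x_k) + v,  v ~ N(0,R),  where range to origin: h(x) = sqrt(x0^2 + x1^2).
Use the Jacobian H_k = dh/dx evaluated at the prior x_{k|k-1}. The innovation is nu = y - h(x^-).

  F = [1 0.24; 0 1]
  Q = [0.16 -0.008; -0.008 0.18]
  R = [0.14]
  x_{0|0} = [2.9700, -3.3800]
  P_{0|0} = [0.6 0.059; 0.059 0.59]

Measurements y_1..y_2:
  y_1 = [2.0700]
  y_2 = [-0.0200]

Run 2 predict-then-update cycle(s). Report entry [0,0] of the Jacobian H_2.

step 1: x^-=[2.1588, -3.3800]  P^-=[0.8223 0.1926; 0.1926 0.7700]  H_jac=[0.5383 -0.8428]  S=[0.7504]  K=[0.3735; -0.7266]  nu=[-1.9406]  x^+=[1.4339, -1.9699]  P^+=[0.7176 0.3963; 0.3963 0.3738]
step 2: x^-=[0.9611, -1.9699]  P^-=[1.0893 0.4780; 0.4780 0.5538]  H_jac=[0.4385 -0.8987]  S=[0.4200]  K=[0.1145; -0.6860]  nu=[-2.2119]  x^+=[0.7079, -0.4526]  P^+=[1.0838 0.5110; 0.5110 0.3562]

H_jac[0,0] = 0.4385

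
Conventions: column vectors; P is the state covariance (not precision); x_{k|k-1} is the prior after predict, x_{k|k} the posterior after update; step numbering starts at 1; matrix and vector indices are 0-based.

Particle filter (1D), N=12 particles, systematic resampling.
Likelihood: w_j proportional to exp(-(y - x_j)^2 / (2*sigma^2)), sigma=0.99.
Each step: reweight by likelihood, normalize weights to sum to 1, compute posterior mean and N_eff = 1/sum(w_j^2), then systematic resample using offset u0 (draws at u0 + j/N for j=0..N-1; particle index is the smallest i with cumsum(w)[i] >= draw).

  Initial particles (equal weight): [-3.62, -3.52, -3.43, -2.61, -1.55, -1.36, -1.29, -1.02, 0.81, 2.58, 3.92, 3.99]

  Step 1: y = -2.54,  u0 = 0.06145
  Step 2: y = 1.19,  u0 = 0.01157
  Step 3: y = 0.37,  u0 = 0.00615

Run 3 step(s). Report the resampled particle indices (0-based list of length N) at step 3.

resampled_idx = [0, 1, 3, 4, 5, 6, 7, 8, 9, 9, 10, 11]

step 1: w=[0.1176, 0.1307, 0.1424, 0.2127, 0.1294, 0.1048, 0.0961, 0.0656, 0.0007, 0.0000, 0.0000, 0.0000]  mean=-2.4627  Neff=7.2622  idx=[0, 1, 1, 2, 3, 3, 3, 4, 4, 5, 6, 7]
step 2: w=[0.0000, 0.0001, 0.0001, 0.0001, 0.0030, 0.0030, 0.0030, 0.1045, 0.1045, 0.1745, 0.2088, 0.3984]  mean=-1.2616  Neff=3.9275  idx=[7, 7, 8, 9, 9, 10, 10, 10, 11, 11, 11, 11]
step 3: w=[0.0489, 0.0489, 0.0489, 0.0696, 0.0696, 0.0786, 0.0786, 0.0786, 0.1196, 0.1196, 0.1196, 0.1196]  mean=-1.2087  Neff=10.7989  idx=[0, 1, 3, 4, 5, 6, 7, 8, 9, 9, 10, 11]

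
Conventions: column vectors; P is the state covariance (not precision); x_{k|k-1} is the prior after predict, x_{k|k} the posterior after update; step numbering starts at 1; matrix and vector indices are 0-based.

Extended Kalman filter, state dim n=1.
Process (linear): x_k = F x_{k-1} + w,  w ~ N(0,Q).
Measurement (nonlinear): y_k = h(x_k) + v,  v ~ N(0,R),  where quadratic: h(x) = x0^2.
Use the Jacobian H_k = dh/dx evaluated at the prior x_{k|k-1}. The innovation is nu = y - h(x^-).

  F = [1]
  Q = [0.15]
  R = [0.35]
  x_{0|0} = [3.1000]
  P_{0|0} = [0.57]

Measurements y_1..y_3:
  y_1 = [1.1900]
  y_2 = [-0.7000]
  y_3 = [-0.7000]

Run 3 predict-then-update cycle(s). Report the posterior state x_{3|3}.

x_post = [0.3532]

step 1: x^-=[3.1000]  P^-=[0.7200]  H_jac=[6.2000]  S=[28.0268]  K=[0.1593]  nu=[-8.4200]  x^+=[1.7589]  P^+=[0.0090]
step 2: x^-=[1.7589]  P^-=[0.1590]  H_jac=[3.5178]  S=[2.3175]  K=[0.2413]  nu=[-3.7937]  x^+=[0.8433]  P^+=[0.0240]
step 3: x^-=[0.8433]  P^-=[0.1740]  H_jac=[1.6867]  S=[0.8450]  K=[0.3473]  nu=[-1.4112]  x^+=[0.3532]  P^+=[0.0721]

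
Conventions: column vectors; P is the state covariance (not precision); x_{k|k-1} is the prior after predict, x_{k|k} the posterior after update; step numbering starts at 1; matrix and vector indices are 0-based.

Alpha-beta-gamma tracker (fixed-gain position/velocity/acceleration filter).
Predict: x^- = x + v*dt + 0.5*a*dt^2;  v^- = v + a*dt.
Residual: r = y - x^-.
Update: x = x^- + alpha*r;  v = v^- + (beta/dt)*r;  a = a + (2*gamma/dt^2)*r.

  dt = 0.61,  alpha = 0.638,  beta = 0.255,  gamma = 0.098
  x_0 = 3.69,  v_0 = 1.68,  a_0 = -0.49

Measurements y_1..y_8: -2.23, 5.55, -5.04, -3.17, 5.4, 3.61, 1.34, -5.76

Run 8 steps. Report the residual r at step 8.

resid = -11.9231

step 1: x_pred=4.6236  r=-6.8536  x^+=0.2510  v^+=-1.4839  a^+=-4.1001
step 2: x_pred=-1.4170  r=6.9670  x^+=3.0279  v^+=-1.0726  a^+=-0.4303
step 3: x_pred=2.2936  r=-7.3336  x^+=-2.3852  v^+=-4.4007  a^+=-4.2932
step 4: x_pred=-5.8684  r=2.6984  x^+=-4.1468  v^+=-5.8915  a^+=-2.8718
step 5: x_pred=-8.2750  r=13.6750  x^+=0.4497  v^+=-1.9268  a^+=4.3313
step 6: x_pred=0.0802  r=3.5298  x^+=2.3322  v^+=2.1909  a^+=6.1906
step 7: x_pred=4.8204  r=-3.4804  x^+=2.5999  v^+=4.5123  a^+=4.3574
step 8: x_pred=6.1631  r=-11.9231  x^+=-1.4438  v^+=2.1860  a^+=-1.9230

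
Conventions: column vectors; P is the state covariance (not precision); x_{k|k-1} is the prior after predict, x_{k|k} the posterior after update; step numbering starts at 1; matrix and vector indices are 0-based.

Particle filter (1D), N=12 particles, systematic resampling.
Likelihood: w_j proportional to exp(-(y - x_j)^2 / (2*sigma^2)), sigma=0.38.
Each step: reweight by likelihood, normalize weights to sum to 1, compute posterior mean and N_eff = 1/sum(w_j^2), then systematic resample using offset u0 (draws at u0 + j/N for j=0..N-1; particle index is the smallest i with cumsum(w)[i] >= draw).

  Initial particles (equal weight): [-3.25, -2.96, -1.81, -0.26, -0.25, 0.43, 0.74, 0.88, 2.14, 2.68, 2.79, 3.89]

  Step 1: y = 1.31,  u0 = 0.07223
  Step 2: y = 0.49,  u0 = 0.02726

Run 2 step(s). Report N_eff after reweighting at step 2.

N_eff = 10.7436

step 1: w=[0.0000, 0.0000, 0.0000, 0.0002, 0.0002, 0.0675, 0.3199, 0.5195, 0.0907, 0.0015, 0.0005, 0.0000]  mean=0.9223  Neff=2.5973  idx=[6, 6, 6, 6, 7, 7, 7, 7, 7, 7, 7, 8]
step 2: w=[0.1095, 0.1095, 0.1095, 0.1095, 0.0803, 0.0803, 0.0803, 0.0803, 0.0803, 0.0803, 0.0803, 0.0000]  mean=0.8187  Neff=10.7436  idx=[0, 1, 1, 2, 3, 4, 5, 6, 7, 8, 9, 10]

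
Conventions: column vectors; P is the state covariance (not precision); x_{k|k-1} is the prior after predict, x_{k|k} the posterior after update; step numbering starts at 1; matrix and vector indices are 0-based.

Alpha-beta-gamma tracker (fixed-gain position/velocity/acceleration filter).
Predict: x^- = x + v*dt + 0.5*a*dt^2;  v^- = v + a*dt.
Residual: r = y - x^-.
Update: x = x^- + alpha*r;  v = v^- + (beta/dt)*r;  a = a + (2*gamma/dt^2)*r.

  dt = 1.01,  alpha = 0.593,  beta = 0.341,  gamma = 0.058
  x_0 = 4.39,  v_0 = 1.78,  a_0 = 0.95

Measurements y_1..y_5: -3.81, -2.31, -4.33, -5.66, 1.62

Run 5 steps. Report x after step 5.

x_post = -2.6776

step 1: x_pred=6.6723  r=-10.4823  x^+=0.4563  v^+=-0.7996  a^+=-0.2420
step 2: x_pred=-0.4747  r=-1.8353  x^+=-1.5630  v^+=-1.6636  a^+=-0.4507
step 3: x_pred=-3.4732  r=-0.8568  x^+=-3.9813  v^+=-2.4081  a^+=-0.5481
step 4: x_pred=-6.6931  r=1.0331  x^+=-6.0805  v^+=-2.6129  a^+=-0.4307
step 5: x_pred=-8.9392  r=10.5592  x^+=-2.6776  v^+=0.5171  a^+=0.7701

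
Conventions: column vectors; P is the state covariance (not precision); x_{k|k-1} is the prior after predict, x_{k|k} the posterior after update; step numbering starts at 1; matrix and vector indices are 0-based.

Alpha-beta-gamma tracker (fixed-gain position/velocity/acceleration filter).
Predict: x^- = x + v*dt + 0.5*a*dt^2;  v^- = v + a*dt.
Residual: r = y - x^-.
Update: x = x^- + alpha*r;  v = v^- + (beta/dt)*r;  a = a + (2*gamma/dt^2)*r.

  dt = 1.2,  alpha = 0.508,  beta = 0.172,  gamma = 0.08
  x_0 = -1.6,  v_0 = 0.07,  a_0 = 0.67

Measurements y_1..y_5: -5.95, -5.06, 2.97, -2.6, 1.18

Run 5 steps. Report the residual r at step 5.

step 1: x_pred=-1.0336  r=-4.9164  x^+=-3.5311  v^+=0.1693  a^+=0.1237
step 2: x_pred=-3.2389  r=-1.8211  x^+=-4.1640  v^+=0.0568  a^+=-0.0786
step 3: x_pred=-4.1525  r=7.1225  x^+=-0.5343  v^+=0.9833  a^+=0.7128
step 4: x_pred=1.1589  r=-3.7589  x^+=-0.7506  v^+=1.2999  a^+=0.2951
step 5: x_pred=1.0217  r=0.1583  x^+=1.1021  v^+=1.6767  a^+=0.3127

resid = 0.1583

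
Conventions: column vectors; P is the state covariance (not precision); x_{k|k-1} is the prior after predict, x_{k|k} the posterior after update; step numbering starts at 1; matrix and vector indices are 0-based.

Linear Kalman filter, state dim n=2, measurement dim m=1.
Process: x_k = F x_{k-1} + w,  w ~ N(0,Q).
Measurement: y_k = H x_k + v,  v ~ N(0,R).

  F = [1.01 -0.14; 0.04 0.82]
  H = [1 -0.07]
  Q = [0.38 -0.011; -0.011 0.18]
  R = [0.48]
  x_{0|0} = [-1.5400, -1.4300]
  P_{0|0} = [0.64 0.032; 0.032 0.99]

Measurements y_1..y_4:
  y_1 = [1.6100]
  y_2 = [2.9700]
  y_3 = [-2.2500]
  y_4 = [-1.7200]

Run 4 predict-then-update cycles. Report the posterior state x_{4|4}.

x_post = [-1.1690, -0.3333]

step 1: x^-=[-1.3552, -1.2342]  P^-=[1.0432 -0.0725; -0.0725 0.8488]  S=[1.5375]  K=[0.6818; -0.0858]  nu=[2.8788]  x^+=[0.6076, -1.4811]  P^+=[0.3285 0.0174; 0.0174 0.8375]
step 2: x^-=[0.8210, -1.1902]  P^-=[0.7266 -0.0795; -0.0795 0.7448]  S=[1.2214]  K=[0.5994; -0.1078]  nu=[2.0657]  x^+=[2.0593, -1.4129]  P^+=[0.2877 -0.0006; -0.0006 0.7306]
step 3: x^-=[2.2777, -1.0762]  P^-=[0.6880 -0.0837; -0.0837 0.6717]  S=[1.1830]  K=[0.5865; -0.1105]  nu=[-4.6030]  x^+=[-0.4220, -0.5674]  P^+=[0.2810 -0.0071; -0.0071 0.6572]
step 4: x^-=[-0.3468, -0.4822]  P^-=[0.6816 -0.0809; -0.0809 0.6219]  S=[1.1759]  K=[0.5844; -0.1058]  nu=[-1.4069]  x^+=[-1.1690, -0.3333]  P^+=[0.2799 -0.0082; -0.0082 0.6087]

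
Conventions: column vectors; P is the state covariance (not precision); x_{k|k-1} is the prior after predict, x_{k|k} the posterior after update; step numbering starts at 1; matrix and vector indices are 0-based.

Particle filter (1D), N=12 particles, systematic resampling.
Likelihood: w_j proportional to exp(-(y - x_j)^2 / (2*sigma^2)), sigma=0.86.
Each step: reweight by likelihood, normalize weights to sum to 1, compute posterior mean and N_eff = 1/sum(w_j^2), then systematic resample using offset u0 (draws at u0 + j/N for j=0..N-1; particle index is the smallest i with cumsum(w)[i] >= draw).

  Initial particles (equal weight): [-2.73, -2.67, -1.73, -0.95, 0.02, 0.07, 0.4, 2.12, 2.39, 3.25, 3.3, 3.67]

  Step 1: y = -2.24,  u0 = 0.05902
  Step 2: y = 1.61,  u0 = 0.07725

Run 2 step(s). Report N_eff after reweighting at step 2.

step 1: w=[0.2868, 0.2978, 0.2830, 0.1095, 0.0107, 0.0092, 0.0030, 0.0000, 0.0000, 0.0000, 0.0000, 0.0000]  mean=-2.1697  Neff=3.7989  idx=[0, 0, 0, 1, 1, 1, 1, 2, 2, 2, 3, 3]
step 2: w=[0.0001, 0.0001, 0.0001, 0.0002, 0.0002, 0.0002, 0.0002, 0.0209, 0.0209, 0.0209, 0.4682, 0.4682]  mean=-1.0006  Neff=2.2740  idx=[10, 10, 10, 10, 10, 10, 11, 11, 11, 11, 11, 11]

N_eff = 2.2740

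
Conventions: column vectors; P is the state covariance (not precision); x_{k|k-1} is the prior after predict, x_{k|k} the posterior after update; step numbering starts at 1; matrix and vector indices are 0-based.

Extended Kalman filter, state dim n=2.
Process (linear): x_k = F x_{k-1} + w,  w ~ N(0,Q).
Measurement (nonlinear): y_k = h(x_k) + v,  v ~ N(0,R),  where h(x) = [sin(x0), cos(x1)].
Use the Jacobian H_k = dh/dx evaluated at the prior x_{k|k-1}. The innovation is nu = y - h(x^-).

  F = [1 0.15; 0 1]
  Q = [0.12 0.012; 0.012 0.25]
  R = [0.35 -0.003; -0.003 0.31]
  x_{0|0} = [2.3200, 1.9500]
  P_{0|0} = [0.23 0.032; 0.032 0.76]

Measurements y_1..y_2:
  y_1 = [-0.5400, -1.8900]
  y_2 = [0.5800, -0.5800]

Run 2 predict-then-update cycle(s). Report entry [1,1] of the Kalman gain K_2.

step 1: x^-=[2.6125, 1.9500]  P^-=[0.3767 0.1580; 0.1580 1.0100]  H_jac=[-0.8633 0.0000; 0.0000 -0.9290]  S=[0.6307 0.1237; 0.1237 1.1816]  K=[-0.5015 -0.0717; -0.0618 -0.7876]  nu=[-1.0448, -1.5198]  x^+=[3.2455, 3.2115]  P^+=[0.2031 0.0223; 0.0223 0.2626]
step 2: x^-=[3.7272, 3.2115]  P^-=[0.3357 0.0737; 0.0737 0.5126]  H_jac=[-0.8334 0.0000; 0.0000 0.0699]  S=[0.5831 -0.0073; -0.0073 0.3125]  K=[-0.4797 0.0053; -0.1039 0.1122]  nu=[1.1327, 0.4176]  x^+=[3.1861, 3.1407]  P^+=[0.2015 0.0441; 0.0441 0.5022]

K[1,1] = 0.1122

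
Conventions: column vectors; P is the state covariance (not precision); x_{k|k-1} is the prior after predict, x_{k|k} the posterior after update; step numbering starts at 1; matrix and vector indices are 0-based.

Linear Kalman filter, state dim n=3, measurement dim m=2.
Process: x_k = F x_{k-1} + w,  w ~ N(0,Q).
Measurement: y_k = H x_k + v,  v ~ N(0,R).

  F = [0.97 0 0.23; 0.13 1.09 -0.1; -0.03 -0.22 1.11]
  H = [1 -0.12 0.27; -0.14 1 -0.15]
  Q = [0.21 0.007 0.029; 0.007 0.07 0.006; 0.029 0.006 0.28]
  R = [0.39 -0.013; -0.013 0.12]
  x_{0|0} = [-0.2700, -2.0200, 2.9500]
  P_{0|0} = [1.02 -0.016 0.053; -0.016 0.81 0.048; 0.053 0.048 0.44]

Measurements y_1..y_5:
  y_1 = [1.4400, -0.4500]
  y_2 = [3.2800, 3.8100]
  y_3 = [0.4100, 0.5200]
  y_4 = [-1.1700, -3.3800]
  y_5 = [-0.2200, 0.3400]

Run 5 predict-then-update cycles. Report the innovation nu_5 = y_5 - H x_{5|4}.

step 1: x^-=[0.4166, -2.5319, 3.7270]  P^-=[1.2166 0.1171 0.1693; 0.1171 1.0376 -0.1731; 0.1693 -0.1731 0.8351]  S=[1.7570 -0.3043; -0.3043 1.2265]  K=[0.7308 0.1172; 0.1223 0.8841; 0.1996 -0.2131]  nu=[-0.2867, 2.6993]  x^+=[0.5233, -0.1805, 3.0946]  P^+=[0.3136 0.0340 -0.0966; 0.0340 0.1184 0.0608; -0.0966 0.0608 0.6835]
step 2: x^-=[1.2194, -0.4381, 3.4590]  P^-=[0.4981 0.0885 0.0807; 0.0885 0.2217 -0.0409; 0.0807 -0.0409 1.1053]  S=[0.9969 -0.0911; -0.0911 0.3672]  K=[0.5244 0.1481; 0.1070 0.6132; 0.3387 -0.5096]  nu=[1.0741, 4.9377]  x^+=[2.5142, 2.7047, 1.3065]  P^+=[0.2301 0.0299 -0.0884; 0.0299 0.0841 0.0517; -0.0884 0.0517 0.8642]
step 3: x^-=[2.7392, 3.1443, 0.7798]  P^-=[0.4327 0.0666 0.1393; 0.0666 0.1820 -0.0622; 0.1393 -0.0622 1.3301]  S=[0.9856 -0.1256; -0.1256 0.3462]  K=[0.4861 0.1335; 0.1000 0.5619; 0.4297 -0.6562]  nu=[-2.1625, -2.1238]  x^+=[1.4045, 1.7346, 1.2444]  P^+=[0.2099 0.0287 -0.0691; 0.0287 0.0769 0.0452; -0.0691 0.0452 0.9282]
step 4: x^-=[1.6486, 1.9489, 0.9575]  P^-=[0.4258 0.0585 0.1775; 0.0585 0.1743 -0.0725; 0.1775 -0.0725 1.4104]  S=[1.0077 -0.1454; -0.1454 0.3472]  K=[0.4807 0.1213; 0.0973 0.5505; 0.4623 -0.6961]  nu=[-2.8432, -4.9544]  x^+=[-0.3193, -1.0552, 3.0920]  P^+=[0.2048 0.0284 -0.0575; 0.0284 0.0751 0.0424; -0.0575 0.0424 0.9332]
step 5: x^-=[0.4014, -1.5009, 3.6738]  P^-=[0.4264 0.0558 0.1915; 0.0558 0.1723 -0.0744; 0.1915 -0.0744 1.4171]  S=[1.0171 -0.1514; -0.1514 0.3473]  K=[0.4808 0.1157; 0.0964 0.5478; 0.4693 -0.6989]  nu=[-1.7935, 2.4481]  x^+=[-0.1775, -0.3325, 1.1212]  P^+=[0.2035 0.0283 -0.0525; 0.0283 0.0746 0.0413; -0.0525 0.0413 0.9242]

innov = [-1.7935, 2.4481]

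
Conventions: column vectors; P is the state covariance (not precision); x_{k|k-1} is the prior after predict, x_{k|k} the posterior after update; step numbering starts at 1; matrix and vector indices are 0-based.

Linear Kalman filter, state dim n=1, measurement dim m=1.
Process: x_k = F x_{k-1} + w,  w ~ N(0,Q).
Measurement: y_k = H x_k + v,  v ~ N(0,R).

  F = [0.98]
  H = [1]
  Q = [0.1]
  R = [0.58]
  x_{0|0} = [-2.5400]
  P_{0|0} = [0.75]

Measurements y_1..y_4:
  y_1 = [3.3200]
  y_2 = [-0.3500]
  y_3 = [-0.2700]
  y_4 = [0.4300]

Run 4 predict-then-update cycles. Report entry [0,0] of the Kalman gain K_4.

step 1: x^-=[-2.4892]  P^-=[0.8203]  S=[1.4003]  K=[0.5858]  nu=[5.8092]  x^+=[0.9138]  P^+=[0.3398]
step 2: x^-=[0.8956]  P^-=[0.4263]  S=[1.0063]  K=[0.4236]  nu=[-1.2456]  x^+=[0.3679]  P^+=[0.2457]
step 3: x^-=[0.3605]  P^-=[0.3360]  S=[0.9160]  K=[0.3668]  nu=[-0.6305]  x^+=[0.1293]  P^+=[0.2127]
step 4: x^-=[0.1267]  P^-=[0.3043]  S=[0.8843]  K=[0.3441]  nu=[0.3033]  x^+=[0.2311]  P^+=[0.1996]

K[0,0] = 0.3441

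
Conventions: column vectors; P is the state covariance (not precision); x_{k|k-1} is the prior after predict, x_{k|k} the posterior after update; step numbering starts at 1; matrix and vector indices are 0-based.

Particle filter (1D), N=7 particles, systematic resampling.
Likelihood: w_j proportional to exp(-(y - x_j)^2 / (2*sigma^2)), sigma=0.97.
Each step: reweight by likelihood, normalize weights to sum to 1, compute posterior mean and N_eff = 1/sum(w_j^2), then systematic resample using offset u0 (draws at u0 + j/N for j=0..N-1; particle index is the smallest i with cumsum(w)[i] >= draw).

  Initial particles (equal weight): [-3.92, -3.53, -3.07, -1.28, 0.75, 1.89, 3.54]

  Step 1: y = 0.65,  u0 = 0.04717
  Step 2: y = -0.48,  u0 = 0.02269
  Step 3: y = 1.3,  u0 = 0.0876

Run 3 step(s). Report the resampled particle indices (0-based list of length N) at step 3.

resampled_idx = [2, 3, 3, 4, 5, 5, 6]

step 1: w=[0.0000, 0.0001, 0.0004, 0.0870, 0.6267, 0.2783, 0.0074]  mean=0.9095  Neff=2.0926  idx=[3, 4, 4, 4, 4, 5, 5]
step 2: w=[0.2734, 0.1719, 0.1719, 0.1719, 0.1719, 0.0194, 0.0194]  mean=0.2392  Neff=5.1610  idx=[0, 0, 1, 2, 2, 3, 4]
step 3: w=[0.0067, 0.0067, 0.1973, 0.1973, 0.1973, 0.1973, 0.1973]  mean=0.7226  Neff=5.1352  idx=[2, 3, 3, 4, 5, 5, 6]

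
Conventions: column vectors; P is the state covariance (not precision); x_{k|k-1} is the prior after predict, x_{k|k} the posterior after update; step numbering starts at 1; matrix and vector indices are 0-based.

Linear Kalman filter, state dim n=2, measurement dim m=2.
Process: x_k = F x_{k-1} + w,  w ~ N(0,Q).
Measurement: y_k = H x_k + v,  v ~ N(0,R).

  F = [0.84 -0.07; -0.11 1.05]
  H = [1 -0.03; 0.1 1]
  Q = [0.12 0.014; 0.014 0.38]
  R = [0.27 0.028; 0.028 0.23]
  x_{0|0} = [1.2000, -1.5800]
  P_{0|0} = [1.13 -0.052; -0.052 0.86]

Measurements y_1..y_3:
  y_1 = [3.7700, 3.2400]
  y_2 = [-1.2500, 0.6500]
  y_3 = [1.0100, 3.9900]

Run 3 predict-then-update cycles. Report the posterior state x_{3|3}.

x_post = [0.7182, 3.0797]

step 1: x^-=[1.1186, -1.7910]  P^-=[0.9277 -0.1999; -0.1999 1.3538]  S=[1.2109 -0.1191; -0.1191 1.5531]  K=[0.7701 -0.0099; -0.1150 0.8500]  nu=[2.5977, 4.9191]  x^+=[3.0703, 2.0915]  P^+=[0.2076 -0.0015; -0.0015 0.1924]
step 2: x^-=[2.4327, 1.8583]  P^-=[0.2676 -0.0206; -0.0206 0.5950]  S=[0.5394 0.0163; 0.0163 0.8235]  K=[0.4974 -0.0024; -0.0932 0.7218]  nu=[-3.6269, -1.4516]  x^+=[0.6323, 1.1486]  P^+=[0.1342 -0.0001; -0.0001 0.1634]
step 3: x^-=[0.4508, 1.1365]  P^-=[0.2155 -0.0105; -0.0105 0.5618]  S=[0.4866 0.0223; 0.0223 0.7919]  K=[0.4434 0.0015; -0.0886 0.7106]  nu=[0.5933, 2.8084]  x^+=[0.7182, 3.0797]  P^+=[0.1198 0.0008; 0.0008 0.1609]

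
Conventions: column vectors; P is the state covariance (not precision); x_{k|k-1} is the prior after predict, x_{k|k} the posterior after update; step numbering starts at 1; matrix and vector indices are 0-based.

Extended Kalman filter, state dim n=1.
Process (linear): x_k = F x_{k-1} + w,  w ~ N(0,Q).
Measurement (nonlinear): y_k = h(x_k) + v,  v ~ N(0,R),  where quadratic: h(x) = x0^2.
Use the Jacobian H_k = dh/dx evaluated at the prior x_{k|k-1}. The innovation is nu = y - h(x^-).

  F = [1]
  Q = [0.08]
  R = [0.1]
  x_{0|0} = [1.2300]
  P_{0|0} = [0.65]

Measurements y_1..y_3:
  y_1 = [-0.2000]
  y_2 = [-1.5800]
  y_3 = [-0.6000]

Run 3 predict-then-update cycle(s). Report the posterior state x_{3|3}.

x_post = [0.0334]

step 1: x^-=[1.2300]  P^-=[0.7300]  H_jac=[2.4600]  S=[4.5177]  K=[0.3975]  nu=[-1.7129]  x^+=[0.5491]  P^+=[0.0162]
step 2: x^-=[0.5491]  P^-=[0.0962]  H_jac=[1.0982]  S=[0.2160]  K=[0.4890]  nu=[-1.8815]  x^+=[-0.3709]  P^+=[0.0445]
step 3: x^-=[-0.3709]  P^-=[0.1245]  H_jac=[-0.7418]  S=[0.1685]  K=[-0.5481]  nu=[-0.7375]  x^+=[0.0334]  P^+=[0.0739]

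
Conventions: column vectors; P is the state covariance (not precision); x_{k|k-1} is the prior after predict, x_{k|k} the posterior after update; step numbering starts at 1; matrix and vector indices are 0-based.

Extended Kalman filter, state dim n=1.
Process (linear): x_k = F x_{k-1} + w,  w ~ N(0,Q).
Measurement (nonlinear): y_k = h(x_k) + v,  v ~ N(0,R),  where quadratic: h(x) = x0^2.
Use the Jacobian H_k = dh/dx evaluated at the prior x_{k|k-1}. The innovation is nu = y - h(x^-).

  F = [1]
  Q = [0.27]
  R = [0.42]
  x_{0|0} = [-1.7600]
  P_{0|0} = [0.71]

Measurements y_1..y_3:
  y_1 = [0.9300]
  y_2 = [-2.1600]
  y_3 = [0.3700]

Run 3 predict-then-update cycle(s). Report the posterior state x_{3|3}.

x_post = [0.0592]

step 1: x^-=[-1.7600]  P^-=[0.9800]  H_jac=[-3.5200]  S=[12.5626]  K=[-0.2746]  nu=[-2.1676]  x^+=[-1.1648]  P^+=[0.0328]
step 2: x^-=[-1.1648]  P^-=[0.3028]  H_jac=[-2.3296]  S=[2.0631]  K=[-0.3419]  nu=[-3.5167]  x^+=[0.0375]  P^+=[0.0616]
step 3: x^-=[0.0375]  P^-=[0.3316]  H_jac=[0.0750]  S=[0.4219]  K=[0.0589]  nu=[0.3686]  x^+=[0.0592]  P^+=[0.3302]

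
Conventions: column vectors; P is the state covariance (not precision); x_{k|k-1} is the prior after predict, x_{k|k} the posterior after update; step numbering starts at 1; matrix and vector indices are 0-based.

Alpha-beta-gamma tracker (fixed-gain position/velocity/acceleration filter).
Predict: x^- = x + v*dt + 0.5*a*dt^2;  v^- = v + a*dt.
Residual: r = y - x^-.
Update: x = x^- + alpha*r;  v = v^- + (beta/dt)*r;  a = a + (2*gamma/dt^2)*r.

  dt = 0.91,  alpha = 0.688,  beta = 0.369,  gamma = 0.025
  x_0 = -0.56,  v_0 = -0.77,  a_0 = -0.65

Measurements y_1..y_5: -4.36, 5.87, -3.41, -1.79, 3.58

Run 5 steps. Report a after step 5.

step 1: x_pred=-1.5298  r=-2.8302  x^+=-3.4770  v^+=-2.5091  a^+=-0.8209
step 2: x_pred=-6.1002  r=11.9702  x^+=2.1353  v^+=1.5977  a^+=-0.0981
step 3: x_pred=3.5486  r=-6.9586  x^+=-1.2389  v^+=-1.3133  a^+=-0.5183
step 4: x_pred=-2.6486  r=0.8586  x^+=-2.0579  v^+=-1.4368  a^+=-0.4664
step 5: x_pred=-3.5585  r=7.1385  x^+=1.3528  v^+=1.0334  a^+=-0.0354

a_post = -0.0354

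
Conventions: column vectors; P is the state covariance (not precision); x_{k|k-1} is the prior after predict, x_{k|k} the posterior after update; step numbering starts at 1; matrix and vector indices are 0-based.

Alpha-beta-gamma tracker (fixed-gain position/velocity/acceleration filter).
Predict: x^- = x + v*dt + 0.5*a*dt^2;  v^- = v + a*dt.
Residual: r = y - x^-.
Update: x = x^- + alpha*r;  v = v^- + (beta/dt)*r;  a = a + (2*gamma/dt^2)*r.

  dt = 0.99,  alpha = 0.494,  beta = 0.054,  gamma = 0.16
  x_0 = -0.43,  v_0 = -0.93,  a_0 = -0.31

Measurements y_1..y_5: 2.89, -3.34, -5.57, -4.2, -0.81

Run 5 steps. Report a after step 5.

a_post = 0.6767

step 1: x_pred=-1.5026  r=4.3926  x^+=0.6673  v^+=-0.9973  a^+=1.1242
step 2: x_pred=0.2309  r=-3.5709  x^+=-1.5331  v^+=-0.0791  a^+=-0.0417
step 3: x_pred=-1.6319  r=-3.9381  x^+=-3.5773  v^+=-0.3352  a^+=-1.3275
step 4: x_pred=-4.5598  r=0.3598  x^+=-4.3820  v^+=-1.6298  a^+=-1.2100
step 5: x_pred=-6.5886  r=5.7786  x^+=-3.7339  v^+=-2.5126  a^+=0.6767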